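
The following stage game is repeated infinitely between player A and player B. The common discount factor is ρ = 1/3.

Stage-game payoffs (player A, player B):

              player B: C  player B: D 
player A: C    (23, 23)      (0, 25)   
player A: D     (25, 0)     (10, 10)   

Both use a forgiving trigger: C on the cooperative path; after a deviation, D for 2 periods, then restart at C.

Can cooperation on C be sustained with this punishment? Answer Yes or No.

Yes

IC: ρ+…+ρ^2 ≥ (25−23)/(23−10) = 2/13.
At ρ = 1/3: partial sum = 0.4444 ≥ 0.1538. Cooperation sustainable.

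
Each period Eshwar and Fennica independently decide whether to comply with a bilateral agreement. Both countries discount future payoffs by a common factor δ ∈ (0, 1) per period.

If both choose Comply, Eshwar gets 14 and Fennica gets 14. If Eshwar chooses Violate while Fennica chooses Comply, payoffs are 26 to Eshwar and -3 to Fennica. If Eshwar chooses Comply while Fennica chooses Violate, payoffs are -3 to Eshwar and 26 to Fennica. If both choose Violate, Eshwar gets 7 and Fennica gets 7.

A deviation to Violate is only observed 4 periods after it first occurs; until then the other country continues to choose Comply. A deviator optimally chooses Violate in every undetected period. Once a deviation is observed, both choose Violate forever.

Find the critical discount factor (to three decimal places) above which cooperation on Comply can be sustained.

Deviating for the 4 undetected periods gains 26−14 = 12 per period over cooperation, then loses 14−7 = 7 per period forever once punishment starts.
Gain: 12(1 + δ + … + δ^3); loss: 7·δ^4/(1−δ).
No profitable deviation ⇔ 12(1−δ^4) ≤ 7·δ^4, i.e. δ^4 ≥ 12/(12+7) = 12/19.
Hence δ ≥ (12/19)^(1/4) ≈ 0.891.

0.891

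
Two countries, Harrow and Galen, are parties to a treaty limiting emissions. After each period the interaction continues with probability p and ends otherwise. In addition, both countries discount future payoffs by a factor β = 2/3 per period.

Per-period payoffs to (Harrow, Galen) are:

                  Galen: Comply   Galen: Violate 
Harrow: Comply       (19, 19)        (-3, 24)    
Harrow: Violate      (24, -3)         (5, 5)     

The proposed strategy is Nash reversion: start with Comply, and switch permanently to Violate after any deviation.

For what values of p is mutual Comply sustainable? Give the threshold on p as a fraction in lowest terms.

Expected continuation weight on next period's payoff is β·p = 2/3·p, which plays the role of the discount factor.
Cooperation requires 2/3·p ≥ (24−19)/(24−5) = 5/19, hence p ≥ 15/38.

15/38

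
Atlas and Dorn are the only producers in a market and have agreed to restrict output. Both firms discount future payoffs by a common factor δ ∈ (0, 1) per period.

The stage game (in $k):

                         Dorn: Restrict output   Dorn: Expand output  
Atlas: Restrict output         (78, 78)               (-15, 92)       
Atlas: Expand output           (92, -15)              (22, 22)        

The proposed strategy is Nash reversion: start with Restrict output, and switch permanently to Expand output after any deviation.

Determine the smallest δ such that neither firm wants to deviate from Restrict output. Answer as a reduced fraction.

1/5

Cooperation forever yields 78 each period: 78/(1−δ).
Deviating yields 92 once, then 22 forever: 92 + 22δ/(1−δ).
No profitable deviation requires 78/(1−δ) ≥ 92 + 22δ/(1−δ).
Multiplying by (1−δ): 78 ≥ 92(1−δ) + 22δ = 92 − 70δ.
So 70δ ≥ 14, i.e. δ ≥ 14/70 = 1/5.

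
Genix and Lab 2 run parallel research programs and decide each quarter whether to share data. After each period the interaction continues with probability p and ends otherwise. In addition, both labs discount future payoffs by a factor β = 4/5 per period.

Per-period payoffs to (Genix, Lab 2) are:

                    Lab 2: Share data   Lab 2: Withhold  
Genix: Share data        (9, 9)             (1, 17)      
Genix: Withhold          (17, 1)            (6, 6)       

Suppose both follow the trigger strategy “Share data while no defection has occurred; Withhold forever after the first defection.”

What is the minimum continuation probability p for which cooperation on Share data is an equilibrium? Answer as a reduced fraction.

Expected continuation weight on next period's payoff is β·p = 4/5·p, which plays the role of the discount factor.
Cooperation requires 4/5·p ≥ (17−9)/(17−6) = 8/11, hence p ≥ 10/11.

10/11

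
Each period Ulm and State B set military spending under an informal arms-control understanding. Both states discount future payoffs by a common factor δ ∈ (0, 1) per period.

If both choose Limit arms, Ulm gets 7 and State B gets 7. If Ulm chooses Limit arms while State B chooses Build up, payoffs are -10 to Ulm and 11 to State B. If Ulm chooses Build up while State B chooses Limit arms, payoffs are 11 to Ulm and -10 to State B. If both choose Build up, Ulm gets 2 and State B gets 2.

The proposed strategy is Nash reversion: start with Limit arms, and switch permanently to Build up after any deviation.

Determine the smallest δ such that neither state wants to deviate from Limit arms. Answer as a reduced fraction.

4/9

Cooperation forever yields 7 each period: 7/(1−δ).
Deviating yields 11 once, then 2 forever: 11 + 2δ/(1−δ).
No profitable deviation requires 7/(1−δ) ≥ 11 + 2δ/(1−δ).
Multiplying by (1−δ): 7 ≥ 11(1−δ) + 2δ = 11 − 9δ.
So 9δ ≥ 4, i.e. δ ≥ 4/9.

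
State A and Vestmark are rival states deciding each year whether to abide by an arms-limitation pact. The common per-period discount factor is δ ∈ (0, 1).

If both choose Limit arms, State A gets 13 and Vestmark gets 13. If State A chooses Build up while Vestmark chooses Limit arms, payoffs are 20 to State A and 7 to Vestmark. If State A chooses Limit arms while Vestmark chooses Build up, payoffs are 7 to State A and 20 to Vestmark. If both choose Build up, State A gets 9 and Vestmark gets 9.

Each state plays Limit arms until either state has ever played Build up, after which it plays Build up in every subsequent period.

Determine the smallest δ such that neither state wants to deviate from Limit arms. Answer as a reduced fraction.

7/11

13/(1−δ) ≥ 20 + 9δ/(1−δ)
13 ≥ 20 − 11δ
δ ≥ 7/11.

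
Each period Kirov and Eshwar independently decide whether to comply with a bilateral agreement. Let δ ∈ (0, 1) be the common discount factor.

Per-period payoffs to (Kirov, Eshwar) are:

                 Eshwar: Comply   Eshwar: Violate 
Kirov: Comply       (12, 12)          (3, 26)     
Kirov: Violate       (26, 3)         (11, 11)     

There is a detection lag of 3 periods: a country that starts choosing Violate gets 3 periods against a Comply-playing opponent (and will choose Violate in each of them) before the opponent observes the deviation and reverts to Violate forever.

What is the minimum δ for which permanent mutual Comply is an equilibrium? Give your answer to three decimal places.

The best deviation is to choose Violate for all 3 undetected periods, earning 26 each, then 11 forever once detected.
Deviation value: 26(1−δ^3)/(1−δ) + 11δ^3/(1−δ); cooperation value: 12/(1−δ).
IC: 12 ≥ 26(1−δ^3) + 11δ^3 = 26 − 15δ^3.
So δ^3 ≥ 14/15, giving δ ≥ (14/15)^(1/3) ≈ 0.977.

0.977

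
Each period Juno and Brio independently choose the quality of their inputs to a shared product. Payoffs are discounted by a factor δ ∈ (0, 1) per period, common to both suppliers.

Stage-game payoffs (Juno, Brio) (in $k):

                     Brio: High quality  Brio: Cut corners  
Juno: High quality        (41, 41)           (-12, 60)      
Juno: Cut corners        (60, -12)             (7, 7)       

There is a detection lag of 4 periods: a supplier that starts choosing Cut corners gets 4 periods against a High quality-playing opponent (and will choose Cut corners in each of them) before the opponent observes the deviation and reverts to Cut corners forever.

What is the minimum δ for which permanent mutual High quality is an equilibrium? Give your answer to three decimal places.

0.774

A deviator earns 60 for 4 periods, then 7 forever; cooperating earns 41 forever. Multiplying the IC by (1−δ):
41 ≥ 60(1−δ^4) + 7δ^4, so 53·δ^4 ≥ 19 and δ^4 ≥ 19/53.
δ ≥ (19/53)^(1/4) ≈ 0.774.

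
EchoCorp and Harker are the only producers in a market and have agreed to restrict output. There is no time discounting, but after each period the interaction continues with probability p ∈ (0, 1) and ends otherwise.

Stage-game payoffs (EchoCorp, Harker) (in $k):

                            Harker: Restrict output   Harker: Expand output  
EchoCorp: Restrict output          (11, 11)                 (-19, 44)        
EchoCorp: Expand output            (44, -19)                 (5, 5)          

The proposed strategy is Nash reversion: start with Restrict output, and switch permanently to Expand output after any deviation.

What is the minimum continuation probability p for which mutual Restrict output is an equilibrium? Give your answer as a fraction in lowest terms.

With no time discounting, the continuation probability p plays the role of the discount factor.
Grim-trigger IC: 11/(1−p) ≥ 44 + 5p/(1−p) ⇒ p ≥ (44−11)/(44−5) = 11/13.

11/13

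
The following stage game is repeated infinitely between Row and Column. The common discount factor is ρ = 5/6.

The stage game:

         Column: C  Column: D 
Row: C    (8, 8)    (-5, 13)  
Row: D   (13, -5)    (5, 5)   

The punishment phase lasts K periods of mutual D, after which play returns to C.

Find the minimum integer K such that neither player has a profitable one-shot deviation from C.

3

Need Σ_{k=1}^{K} ρ^k ≥ (13−8)/(8−5) = 1.6667 at ρ = 5/6.
At K = 2 the sum is 1.5278 < 1.6667; at K = 3 it is 2.1065 ≥ 1.6667.
So the minimum punishment length is K = 3.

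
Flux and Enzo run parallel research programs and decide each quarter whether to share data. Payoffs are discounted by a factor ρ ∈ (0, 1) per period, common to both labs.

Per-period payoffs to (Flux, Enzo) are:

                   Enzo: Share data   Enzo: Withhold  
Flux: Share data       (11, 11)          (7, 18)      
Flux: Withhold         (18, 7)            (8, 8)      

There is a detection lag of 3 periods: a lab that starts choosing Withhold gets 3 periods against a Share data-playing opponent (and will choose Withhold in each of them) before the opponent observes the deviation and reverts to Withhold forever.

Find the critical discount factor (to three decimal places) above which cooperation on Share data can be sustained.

0.888

Deviating for the 3 undetected periods gains 18−11 = 7 per period over cooperation, then loses 11−8 = 3 per period forever once punishment starts.
Gain: 7(1 + ρ + … + ρ^2); loss: 3·ρ^3/(1−ρ).
No profitable deviation ⇔ 7(1−ρ^3) ≤ 3·ρ^3, i.e. ρ^3 ≥ 7/(7+3) = 7/10.
Hence ρ ≥ (7/10)^(1/3) ≈ 0.888.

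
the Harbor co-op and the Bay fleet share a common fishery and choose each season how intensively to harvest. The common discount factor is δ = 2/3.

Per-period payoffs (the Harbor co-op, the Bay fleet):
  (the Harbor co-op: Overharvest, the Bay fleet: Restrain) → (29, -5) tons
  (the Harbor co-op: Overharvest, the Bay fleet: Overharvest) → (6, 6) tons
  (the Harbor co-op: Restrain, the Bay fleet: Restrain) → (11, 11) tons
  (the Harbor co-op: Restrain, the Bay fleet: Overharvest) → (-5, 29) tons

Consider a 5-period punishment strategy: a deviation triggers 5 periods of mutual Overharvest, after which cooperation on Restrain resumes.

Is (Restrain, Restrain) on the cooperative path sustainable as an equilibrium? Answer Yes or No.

No

A one-shot deviation gives 29 now, then 6 for 5 periods, then back to 11.
Gain from deviating: (29−11) today; loss: (11−6) in each of the next 5 periods.
No-deviation condition: (11−6)(δ+…+δ^5) ≥ 29−11, i.e. δ+…+δ^5 ≥ 18/5.
At δ = 2/3: δ+…+δ^5 = 1.7366 < 3.6000.
So cooperation is not sustainable.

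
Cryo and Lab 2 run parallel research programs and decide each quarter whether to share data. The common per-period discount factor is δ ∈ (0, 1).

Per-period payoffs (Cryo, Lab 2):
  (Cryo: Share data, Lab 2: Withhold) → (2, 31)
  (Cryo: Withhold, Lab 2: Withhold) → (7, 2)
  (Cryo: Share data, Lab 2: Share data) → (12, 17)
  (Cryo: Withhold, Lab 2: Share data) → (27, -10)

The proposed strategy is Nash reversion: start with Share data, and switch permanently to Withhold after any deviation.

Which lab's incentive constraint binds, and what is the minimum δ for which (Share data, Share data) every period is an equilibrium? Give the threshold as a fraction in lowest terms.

Cryo; δ ≥ 3/4

Cryo: cooperation gives 12 each period; deviation gives 27 once then 7 forever.
  12/(1−δ) ≥ 27 + 7δ/(1−δ) ⇒ δ ≥ 15/20 = 3/4.
Lab 2: cooperation gives 17 each period; deviation gives 31 once then 2 forever.
  δ ≥ 14/29.
Both must hold, so the binding constraint is Cryo's: δ ≥ 3/4.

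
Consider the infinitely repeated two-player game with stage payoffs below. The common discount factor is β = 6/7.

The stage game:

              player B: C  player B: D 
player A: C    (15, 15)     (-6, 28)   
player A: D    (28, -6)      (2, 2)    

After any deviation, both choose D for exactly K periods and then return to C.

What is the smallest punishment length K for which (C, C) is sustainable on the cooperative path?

Need Σ_{k=1}^{K} β^k ≥ (28−15)/(15−2) = 1.0000 at β = 6/7.
At K = 1 the sum is 0.8571 < 1.0000; at K = 2 it is 1.5918 ≥ 1.0000.
So the minimum punishment length is K = 2.

2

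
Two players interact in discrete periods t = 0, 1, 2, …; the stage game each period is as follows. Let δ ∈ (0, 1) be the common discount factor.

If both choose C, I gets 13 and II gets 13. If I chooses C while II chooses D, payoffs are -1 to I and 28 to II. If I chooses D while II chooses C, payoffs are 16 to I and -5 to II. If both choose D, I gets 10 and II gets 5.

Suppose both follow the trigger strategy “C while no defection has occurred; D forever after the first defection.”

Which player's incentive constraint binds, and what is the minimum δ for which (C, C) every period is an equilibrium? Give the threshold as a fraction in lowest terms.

II; δ ≥ 15/23

I: cooperation gives 13 each period; deviation gives 16 once then 10 forever.
  13/(1−δ) ≥ 16 + 10δ/(1−δ) ⇒ δ ≥ 3/6 = 1/2.
II: cooperation gives 13 each period; deviation gives 28 once then 5 forever.
  δ ≥ 15/23.
Both must hold, so the binding constraint is II's: δ ≥ 15/23.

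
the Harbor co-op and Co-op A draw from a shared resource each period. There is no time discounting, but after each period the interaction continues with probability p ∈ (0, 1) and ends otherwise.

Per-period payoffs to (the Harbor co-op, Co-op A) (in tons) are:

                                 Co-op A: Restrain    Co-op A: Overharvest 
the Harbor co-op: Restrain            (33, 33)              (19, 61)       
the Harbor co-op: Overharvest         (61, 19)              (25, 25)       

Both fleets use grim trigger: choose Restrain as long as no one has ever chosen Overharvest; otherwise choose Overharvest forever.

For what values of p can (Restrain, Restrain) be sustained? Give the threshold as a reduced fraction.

7/9

Expected cooperation value is 33 + p·33 + p²·33 + … = 33/(1−p); deviation gives 61 + p·25/(1−p).
33 ≥ 61(1−p) + 25p ⇒ 36p ≥ 28 ⇒ p ≥ 28/36 = 7/9.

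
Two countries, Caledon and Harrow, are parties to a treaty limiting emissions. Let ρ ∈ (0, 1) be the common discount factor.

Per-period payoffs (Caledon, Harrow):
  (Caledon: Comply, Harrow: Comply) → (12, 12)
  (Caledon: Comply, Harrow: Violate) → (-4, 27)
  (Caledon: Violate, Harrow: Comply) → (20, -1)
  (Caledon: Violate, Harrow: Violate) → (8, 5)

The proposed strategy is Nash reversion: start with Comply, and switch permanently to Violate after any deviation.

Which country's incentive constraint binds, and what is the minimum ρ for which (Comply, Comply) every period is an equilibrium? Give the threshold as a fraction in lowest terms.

Harrow; ρ ≥ 15/22

For Caledon: deviation gain 20−12 = 8, per-period punishment loss 12−8 = 4. IC gives ρ ≥ 8/12 = 2/3.
For Harrow: gain 15, loss 7 per period, so ρ ≥ 15/22.
The tighter constraint is Harrow's, so cooperation needs ρ ≥ 15/22.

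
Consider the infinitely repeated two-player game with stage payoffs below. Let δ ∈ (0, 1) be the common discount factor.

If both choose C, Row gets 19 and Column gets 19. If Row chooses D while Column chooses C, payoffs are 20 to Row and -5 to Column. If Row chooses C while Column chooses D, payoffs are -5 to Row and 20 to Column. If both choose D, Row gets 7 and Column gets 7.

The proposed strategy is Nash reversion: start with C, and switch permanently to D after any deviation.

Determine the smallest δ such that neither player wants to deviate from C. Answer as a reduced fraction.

Under grim trigger the critical discount factor is (T−C)/(T−P) with T = 20, C = 19, P = 7.
δ* = (20−19)/(20−7) = 1/13.

1/13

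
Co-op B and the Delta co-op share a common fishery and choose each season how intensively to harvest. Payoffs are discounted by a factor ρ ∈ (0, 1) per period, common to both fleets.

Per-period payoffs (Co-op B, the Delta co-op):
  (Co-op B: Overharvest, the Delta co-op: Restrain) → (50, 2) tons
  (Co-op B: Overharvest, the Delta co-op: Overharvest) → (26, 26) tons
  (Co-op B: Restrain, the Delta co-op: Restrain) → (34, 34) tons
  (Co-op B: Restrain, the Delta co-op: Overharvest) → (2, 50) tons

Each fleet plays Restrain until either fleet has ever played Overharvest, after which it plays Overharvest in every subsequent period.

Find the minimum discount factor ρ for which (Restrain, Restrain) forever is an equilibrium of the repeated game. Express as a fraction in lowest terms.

2/3

One-period gain from deviating is 50 − 34 = 16. The loss is 34 − 26 = 8 in every subsequent period, with present value 8·ρ/(1−ρ).
Deviation is unprofitable when 8·ρ/(1−ρ) ≥ 16, i.e. ρ/(1−ρ) ≥ 2.
Equivalently ρ ≥ 16/(16+8) = 2/3.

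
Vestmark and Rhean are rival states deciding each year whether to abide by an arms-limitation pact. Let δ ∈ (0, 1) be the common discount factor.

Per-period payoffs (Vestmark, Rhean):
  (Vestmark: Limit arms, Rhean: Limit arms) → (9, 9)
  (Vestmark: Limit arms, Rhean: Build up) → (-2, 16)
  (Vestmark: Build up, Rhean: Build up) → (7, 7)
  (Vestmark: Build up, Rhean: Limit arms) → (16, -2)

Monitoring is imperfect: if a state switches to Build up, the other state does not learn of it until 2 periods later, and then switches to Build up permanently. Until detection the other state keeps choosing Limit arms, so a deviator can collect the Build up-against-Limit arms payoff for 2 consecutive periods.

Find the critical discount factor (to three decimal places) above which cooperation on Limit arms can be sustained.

The best deviation is to choose Build up for all 2 undetected periods, earning 16 each, then 7 forever once detected.
Deviation value: 16(1−δ^2)/(1−δ) + 7δ^2/(1−δ); cooperation value: 9/(1−δ).
IC: 9 ≥ 16(1−δ^2) + 7δ^2 = 16 − 9δ^2.
So δ^2 ≥ 7/9, giving δ ≥ (7/9)^(1/2) ≈ 0.882.

0.882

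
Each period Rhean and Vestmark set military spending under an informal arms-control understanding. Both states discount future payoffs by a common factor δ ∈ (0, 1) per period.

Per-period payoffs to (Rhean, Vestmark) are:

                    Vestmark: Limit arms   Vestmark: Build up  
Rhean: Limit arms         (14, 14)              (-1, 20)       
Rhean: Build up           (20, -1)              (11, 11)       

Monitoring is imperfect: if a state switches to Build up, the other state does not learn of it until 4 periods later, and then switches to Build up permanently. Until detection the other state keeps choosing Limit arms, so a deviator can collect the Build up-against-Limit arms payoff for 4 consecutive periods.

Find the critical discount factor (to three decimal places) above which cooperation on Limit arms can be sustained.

The best deviation is to choose Build up for all 4 undetected periods, earning 20 each, then 11 forever once detected.
Deviation value: 20(1−δ^4)/(1−δ) + 11δ^4/(1−δ); cooperation value: 14/(1−δ).
IC: 14 ≥ 20(1−δ^4) + 11δ^4 = 20 − 9δ^4.
So δ^4 ≥ 6/9 = 2/3, giving δ ≥ (2/3)^(1/4) ≈ 0.904.

0.904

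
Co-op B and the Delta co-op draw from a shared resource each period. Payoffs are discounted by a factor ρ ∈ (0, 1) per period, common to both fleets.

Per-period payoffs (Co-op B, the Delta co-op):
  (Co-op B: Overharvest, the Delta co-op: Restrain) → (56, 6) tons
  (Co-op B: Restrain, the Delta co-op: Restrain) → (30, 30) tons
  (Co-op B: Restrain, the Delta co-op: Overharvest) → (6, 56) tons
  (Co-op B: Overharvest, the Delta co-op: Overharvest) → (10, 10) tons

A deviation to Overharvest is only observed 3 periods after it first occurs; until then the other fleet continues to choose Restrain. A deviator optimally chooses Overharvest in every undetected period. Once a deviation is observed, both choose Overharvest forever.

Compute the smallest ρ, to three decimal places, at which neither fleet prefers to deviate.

A deviator earns 56 for 3 periods, then 10 forever; cooperating earns 30 forever. Multiplying the IC by (1−ρ):
30 ≥ 56(1−ρ^3) + 10ρ^3, so 46·ρ^3 ≥ 26 and ρ^3 ≥ 13/23.
ρ ≥ (13/23)^(1/3) ≈ 0.827.

0.827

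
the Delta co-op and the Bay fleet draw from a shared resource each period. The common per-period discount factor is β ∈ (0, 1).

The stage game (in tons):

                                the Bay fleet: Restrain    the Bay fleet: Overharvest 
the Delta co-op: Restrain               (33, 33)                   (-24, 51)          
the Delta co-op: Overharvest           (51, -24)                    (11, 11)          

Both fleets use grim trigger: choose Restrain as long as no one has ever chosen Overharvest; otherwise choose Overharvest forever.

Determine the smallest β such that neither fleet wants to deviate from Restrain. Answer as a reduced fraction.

9/20

Cooperation forever yields 33 each period: 33/(1−β).
Deviating yields 51 once, then 11 forever: 51 + 11β/(1−β).
No profitable deviation requires 33/(1−β) ≥ 51 + 11β/(1−β).
Multiplying by (1−β): 33 ≥ 51(1−β) + 11β = 51 − 40β.
So 40β ≥ 18, i.e. β ≥ 18/40 = 9/20.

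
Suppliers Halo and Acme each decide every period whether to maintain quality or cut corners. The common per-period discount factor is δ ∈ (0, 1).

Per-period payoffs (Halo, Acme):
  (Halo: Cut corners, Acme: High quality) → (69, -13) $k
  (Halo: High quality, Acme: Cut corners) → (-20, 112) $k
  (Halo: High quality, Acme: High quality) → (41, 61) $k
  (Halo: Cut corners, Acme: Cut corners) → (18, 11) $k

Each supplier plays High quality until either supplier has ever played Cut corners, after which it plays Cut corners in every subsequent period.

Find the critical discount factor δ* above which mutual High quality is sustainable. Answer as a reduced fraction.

For Halo: deviation gain 69−41 = 28, per-period punishment loss 41−18 = 23. IC gives δ ≥ 28/51.
For Acme: gain 51, loss 50 per period, so δ ≥ 51/101.
The tighter constraint is Halo's, so cooperation needs δ ≥ 28/51.

28/51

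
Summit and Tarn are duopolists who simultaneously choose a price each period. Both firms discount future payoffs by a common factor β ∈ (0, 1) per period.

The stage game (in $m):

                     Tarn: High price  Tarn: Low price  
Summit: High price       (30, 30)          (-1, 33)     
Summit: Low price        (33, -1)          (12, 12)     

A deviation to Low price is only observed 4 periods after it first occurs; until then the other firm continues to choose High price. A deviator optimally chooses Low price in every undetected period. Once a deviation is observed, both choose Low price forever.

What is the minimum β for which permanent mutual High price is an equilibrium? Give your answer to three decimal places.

Deviating for the 4 undetected periods gains 33−30 = 3 per period over cooperation, then loses 30−12 = 18 per period forever once punishment starts.
Gain: 3(1 + β + … + β^3); loss: 18·β^4/(1−β).
No profitable deviation ⇔ 3(1−β^4) ≤ 18·β^4, i.e. β^4 ≥ 3/(3+18) = 1/7.
Hence β ≥ (1/7)^(1/4) ≈ 0.615.

0.615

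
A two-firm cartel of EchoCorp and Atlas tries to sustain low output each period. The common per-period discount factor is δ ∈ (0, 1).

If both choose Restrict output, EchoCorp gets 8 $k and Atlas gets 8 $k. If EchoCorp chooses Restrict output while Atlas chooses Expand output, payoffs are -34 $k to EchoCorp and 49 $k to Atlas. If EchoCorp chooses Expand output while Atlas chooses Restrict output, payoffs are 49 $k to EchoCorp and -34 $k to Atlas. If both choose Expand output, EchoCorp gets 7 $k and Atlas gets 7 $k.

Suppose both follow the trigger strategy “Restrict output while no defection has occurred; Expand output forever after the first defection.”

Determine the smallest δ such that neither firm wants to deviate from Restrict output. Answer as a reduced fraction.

8/(1−δ) ≥ 49 + 7δ/(1−δ)
8 ≥ 49 − 42δ
δ ≥ 41/42.

41/42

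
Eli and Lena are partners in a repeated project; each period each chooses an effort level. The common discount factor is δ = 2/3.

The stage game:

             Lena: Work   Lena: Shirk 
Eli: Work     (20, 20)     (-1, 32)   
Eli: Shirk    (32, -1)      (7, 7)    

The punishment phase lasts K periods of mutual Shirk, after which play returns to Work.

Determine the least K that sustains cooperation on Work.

IC: δ(1−δ^K)/(1−δ) ≥ (32−20)/(20−7) = 12/13.
With δ = 2/3: need 1 − δ^K ≥ 12/13·(1−2/3)/(2/3), i.e. δ^K ≤ 0.5385.
Since (2/3)^1 = 0.6667 and (2/3)^2 = 0.4444, the smallest such K is 2.

2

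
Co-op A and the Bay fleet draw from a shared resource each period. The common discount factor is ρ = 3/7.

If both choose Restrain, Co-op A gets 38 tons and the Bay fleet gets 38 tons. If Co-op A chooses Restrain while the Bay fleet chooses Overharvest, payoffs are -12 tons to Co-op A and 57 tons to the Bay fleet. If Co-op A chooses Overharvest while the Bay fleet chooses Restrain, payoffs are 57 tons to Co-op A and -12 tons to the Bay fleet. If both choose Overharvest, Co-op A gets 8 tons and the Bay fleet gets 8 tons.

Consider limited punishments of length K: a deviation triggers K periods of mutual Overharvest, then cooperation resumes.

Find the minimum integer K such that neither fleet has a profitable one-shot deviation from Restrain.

3

Need Σ_{k=1}^{K} ρ^k ≥ (57−38)/(38−8) = 0.6333 at ρ = 3/7.
At K = 2 the sum is 0.6122 < 0.6333; at K = 3 it is 0.6910 ≥ 0.6333.
So the minimum punishment length is K = 3.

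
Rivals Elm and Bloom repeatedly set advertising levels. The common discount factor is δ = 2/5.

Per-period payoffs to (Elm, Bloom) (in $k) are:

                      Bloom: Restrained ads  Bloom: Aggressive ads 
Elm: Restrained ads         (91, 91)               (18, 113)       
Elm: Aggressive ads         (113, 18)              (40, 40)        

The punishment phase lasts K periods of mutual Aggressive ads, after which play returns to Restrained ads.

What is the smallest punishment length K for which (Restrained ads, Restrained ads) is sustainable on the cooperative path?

Need Σ_{k=1}^{K} δ^k ≥ (113−91)/(91−40) = 0.4314 at δ = 2/5.
At K = 1 the sum is 0.4000 < 0.4314; at K = 2 it is 0.5600 ≥ 0.4314.
So the minimum punishment length is K = 2.

2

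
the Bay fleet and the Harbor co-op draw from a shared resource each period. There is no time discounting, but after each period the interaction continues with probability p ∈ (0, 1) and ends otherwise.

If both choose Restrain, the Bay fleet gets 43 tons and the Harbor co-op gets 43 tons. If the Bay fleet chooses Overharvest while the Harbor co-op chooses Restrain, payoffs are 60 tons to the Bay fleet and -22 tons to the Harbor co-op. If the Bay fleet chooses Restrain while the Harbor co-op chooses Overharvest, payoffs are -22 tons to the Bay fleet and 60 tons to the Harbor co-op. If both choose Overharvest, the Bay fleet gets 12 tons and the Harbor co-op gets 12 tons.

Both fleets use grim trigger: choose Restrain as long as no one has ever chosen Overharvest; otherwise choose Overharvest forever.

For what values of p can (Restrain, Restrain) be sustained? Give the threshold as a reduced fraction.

With no time discounting, the continuation probability p plays the role of the discount factor.
Grim-trigger IC: 43/(1−p) ≥ 60 + 12p/(1−p) ⇒ p ≥ (60−43)/(60−12) = 17/48.

17/48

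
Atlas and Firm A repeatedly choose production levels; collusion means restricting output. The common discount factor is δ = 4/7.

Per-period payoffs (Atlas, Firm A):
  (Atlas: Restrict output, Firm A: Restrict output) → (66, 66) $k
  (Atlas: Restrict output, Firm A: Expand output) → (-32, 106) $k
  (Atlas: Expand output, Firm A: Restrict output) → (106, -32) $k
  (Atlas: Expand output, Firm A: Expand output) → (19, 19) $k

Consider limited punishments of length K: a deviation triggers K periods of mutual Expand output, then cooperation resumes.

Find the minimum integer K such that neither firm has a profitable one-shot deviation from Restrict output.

Need Σ_{k=1}^{K} δ^k ≥ (106−66)/(66−19) = 0.8511 at δ = 4/7.
At K = 1 the sum is 0.5714 < 0.8511; at K = 2 it is 0.8980 ≥ 0.8511.
So the minimum punishment length is K = 2.

2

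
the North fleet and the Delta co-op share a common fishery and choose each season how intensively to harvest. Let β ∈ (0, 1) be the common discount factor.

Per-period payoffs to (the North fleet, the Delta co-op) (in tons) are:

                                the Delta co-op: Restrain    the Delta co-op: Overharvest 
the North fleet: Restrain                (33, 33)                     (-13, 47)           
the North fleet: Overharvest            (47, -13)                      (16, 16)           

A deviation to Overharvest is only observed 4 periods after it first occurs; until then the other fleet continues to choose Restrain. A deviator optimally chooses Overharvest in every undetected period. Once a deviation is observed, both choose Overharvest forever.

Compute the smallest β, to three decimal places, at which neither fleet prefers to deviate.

0.820

A deviator earns 47 for 4 periods, then 16 forever; cooperating earns 33 forever. Multiplying the IC by (1−β):
33 ≥ 47(1−β^4) + 16β^4, so 31·β^4 ≥ 14 and β^4 ≥ 14/31.
β ≥ (14/31)^(1/4) ≈ 0.820.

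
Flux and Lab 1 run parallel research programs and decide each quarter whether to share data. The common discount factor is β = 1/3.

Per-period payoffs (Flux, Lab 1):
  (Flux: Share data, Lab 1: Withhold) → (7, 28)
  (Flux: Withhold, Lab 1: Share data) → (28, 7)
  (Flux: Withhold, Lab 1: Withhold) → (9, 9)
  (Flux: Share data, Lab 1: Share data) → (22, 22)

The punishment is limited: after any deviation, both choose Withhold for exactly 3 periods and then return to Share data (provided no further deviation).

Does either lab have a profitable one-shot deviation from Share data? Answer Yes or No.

A one-shot deviation gives 28 now, then 9 for 3 periods, then back to 22.
Gain from deviating: (28−22) today; loss: (22−9) in each of the next 3 periods.
No-deviation condition: (22−9)(β+…+β^3) ≥ 28−22, i.e. β+…+β^3 ≥ 6/13.
At β = 1/3: β+…+β^3 = 0.4815 ≥ 0.4615.
So cooperation is sustainable.

No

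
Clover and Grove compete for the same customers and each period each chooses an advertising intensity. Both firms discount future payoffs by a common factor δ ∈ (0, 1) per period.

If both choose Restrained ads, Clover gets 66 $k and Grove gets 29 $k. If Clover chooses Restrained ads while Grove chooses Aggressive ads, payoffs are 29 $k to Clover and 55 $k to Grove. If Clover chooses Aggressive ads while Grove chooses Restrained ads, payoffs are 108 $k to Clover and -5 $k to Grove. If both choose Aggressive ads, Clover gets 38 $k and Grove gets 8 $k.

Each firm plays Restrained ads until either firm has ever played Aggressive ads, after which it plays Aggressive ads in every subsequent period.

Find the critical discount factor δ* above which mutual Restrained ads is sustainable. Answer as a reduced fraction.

3/5

For Clover: deviation gain 108−66 = 42, per-period punishment loss 66−38 = 28. IC gives δ ≥ 42/70 = 3/5.
For Grove: gain 26, loss 21 per period, so δ ≥ 26/47.
The tighter constraint is Clover's, so cooperation needs δ ≥ 3/5.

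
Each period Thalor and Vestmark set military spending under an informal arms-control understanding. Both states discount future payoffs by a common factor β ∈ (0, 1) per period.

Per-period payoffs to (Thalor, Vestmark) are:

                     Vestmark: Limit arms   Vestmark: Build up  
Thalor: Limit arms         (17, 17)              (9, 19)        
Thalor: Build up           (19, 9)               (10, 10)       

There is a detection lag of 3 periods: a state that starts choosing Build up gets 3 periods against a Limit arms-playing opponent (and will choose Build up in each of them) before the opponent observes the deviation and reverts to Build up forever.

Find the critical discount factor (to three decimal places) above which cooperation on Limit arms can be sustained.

0.606

A deviator earns 19 for 3 periods, then 10 forever; cooperating earns 17 forever. Multiplying the IC by (1−β):
17 ≥ 19(1−β^3) + 10β^3, so 9·β^3 ≥ 2 and β^3 ≥ 2/9.
β ≥ (2/9)^(1/3) ≈ 0.606.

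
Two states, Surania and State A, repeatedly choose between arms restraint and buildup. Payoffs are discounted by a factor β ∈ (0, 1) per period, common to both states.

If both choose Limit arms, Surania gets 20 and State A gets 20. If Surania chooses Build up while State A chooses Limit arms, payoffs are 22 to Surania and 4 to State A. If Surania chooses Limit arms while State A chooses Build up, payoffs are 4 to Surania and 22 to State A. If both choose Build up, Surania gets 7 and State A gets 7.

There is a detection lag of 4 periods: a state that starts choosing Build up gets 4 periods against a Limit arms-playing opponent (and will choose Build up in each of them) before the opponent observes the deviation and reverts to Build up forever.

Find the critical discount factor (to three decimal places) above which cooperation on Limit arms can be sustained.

0.604

Deviating for the 4 undetected periods gains 22−20 = 2 per period over cooperation, then loses 20−7 = 13 per period forever once punishment starts.
Gain: 2(1 + β + … + β^3); loss: 13·β^4/(1−β).
No profitable deviation ⇔ 2(1−β^4) ≤ 13·β^4, i.e. β^4 ≥ 2/(2+13) = 2/15.
Hence β ≥ (2/15)^(1/4) ≈ 0.604.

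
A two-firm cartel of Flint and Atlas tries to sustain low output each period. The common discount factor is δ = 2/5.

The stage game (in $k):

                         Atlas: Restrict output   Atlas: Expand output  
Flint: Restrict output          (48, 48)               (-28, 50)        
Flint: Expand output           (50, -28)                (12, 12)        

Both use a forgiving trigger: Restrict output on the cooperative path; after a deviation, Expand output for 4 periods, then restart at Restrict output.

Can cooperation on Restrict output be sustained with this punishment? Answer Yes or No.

A one-shot deviation gives 50 now, then 12 for 4 periods, then back to 48.
Gain from deviating: (50−48) today; loss: (48−12) in each of the next 4 periods.
No-deviation condition: (48−12)(δ+…+δ^4) ≥ 50−48, i.e. δ+…+δ^4 ≥ 1/18.
At δ = 2/5: δ+…+δ^4 = 0.6496 ≥ 0.0556.
So cooperation is sustainable.

Yes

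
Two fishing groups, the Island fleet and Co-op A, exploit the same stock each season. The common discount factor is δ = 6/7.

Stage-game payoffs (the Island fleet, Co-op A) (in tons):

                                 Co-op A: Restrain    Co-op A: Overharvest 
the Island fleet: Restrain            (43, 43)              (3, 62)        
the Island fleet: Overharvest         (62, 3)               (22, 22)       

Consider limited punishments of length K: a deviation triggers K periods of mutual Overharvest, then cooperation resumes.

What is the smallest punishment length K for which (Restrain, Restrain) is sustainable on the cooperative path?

No profitable deviation requires (43−22)(δ+…+δ^K) ≥ 62−43, i.e. δ+…+δ^K ≥ 19/21 ≈ 0.9048.
With δ = 6/7, the partial sums are K=1: 0.8571, K=2: 1.5918.
K = 2 is the first length at which the sum reaches 0.9048.

2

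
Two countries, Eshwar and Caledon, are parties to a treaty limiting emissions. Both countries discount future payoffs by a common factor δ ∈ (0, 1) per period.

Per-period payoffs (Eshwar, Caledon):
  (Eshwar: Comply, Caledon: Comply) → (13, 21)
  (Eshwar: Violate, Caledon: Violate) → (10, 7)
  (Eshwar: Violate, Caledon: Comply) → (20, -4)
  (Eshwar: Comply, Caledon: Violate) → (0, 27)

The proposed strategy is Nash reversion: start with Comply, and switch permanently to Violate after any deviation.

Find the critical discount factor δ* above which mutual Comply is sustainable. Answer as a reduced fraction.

Eshwar: cooperation gives 13 each period; deviation gives 20 once then 10 forever.
  13/(1−δ) ≥ 20 + 10δ/(1−δ) ⇒ δ ≥ 7/10.
Caledon: cooperation gives 21 each period; deviation gives 27 once then 7 forever.
  δ ≥ 6/20 = 3/10.
Both must hold, so the binding constraint is Eshwar's: δ ≥ 7/10.

7/10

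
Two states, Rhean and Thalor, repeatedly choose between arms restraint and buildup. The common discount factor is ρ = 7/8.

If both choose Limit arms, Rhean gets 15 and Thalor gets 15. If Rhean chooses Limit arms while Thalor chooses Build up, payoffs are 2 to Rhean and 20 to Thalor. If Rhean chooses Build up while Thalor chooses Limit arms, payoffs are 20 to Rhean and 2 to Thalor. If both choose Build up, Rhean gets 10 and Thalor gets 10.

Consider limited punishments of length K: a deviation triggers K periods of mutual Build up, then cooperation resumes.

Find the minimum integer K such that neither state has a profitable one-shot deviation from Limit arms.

2

No profitable deviation requires (15−10)(ρ+…+ρ^K) ≥ 20−15, i.e. ρ+…+ρ^K ≥ 1 ≈ 1.0000.
With ρ = 7/8, the partial sums are K=1: 0.8750, K=2: 1.6406.
K = 2 is the first length at which the sum reaches 1.0000.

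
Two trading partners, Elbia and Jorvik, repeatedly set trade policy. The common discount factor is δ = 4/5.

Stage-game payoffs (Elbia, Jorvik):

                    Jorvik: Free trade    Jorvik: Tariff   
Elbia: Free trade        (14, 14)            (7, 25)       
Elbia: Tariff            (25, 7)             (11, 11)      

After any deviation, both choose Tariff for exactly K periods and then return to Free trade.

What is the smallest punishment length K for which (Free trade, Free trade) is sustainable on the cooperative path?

12

No profitable deviation requires (14−11)(δ+…+δ^K) ≥ 25−14, i.e. δ+…+δ^K ≥ 11/3 ≈ 3.6667.
With δ = 4/5, the partial sums are K=1: 0.8000, K=2: 1.4400, …, K=10: 3.5705, K=11: 3.6564, K=12: 3.7251.
K = 12 is the first length at which the sum reaches 3.6667.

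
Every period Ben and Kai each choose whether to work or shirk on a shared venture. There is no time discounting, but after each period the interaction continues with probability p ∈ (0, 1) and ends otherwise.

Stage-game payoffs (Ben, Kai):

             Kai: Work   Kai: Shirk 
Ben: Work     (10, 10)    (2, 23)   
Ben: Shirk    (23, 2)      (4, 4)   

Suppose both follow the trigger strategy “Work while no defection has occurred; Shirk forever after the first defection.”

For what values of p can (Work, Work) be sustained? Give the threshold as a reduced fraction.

With no time discounting, the continuation probability p plays the role of the discount factor.
Grim-trigger IC: 10/(1−p) ≥ 23 + 4p/(1−p) ⇒ p ≥ (23−10)/(23−4) = 13/19.

13/19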